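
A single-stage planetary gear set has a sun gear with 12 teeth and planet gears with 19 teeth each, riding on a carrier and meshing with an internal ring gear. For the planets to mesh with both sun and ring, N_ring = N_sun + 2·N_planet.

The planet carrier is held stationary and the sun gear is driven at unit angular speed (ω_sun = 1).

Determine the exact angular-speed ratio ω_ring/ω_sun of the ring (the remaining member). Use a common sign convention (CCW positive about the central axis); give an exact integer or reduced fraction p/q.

N_ring = 12 + 2·19 = 50
12(ω_s−ω_c) = −50(ω_r−ω_c),  ω_c=0, ω_s=1
ω_r = 0 − (12/50)(1−0) = -6/25
ω_r/ω_s = -6/25

-6/25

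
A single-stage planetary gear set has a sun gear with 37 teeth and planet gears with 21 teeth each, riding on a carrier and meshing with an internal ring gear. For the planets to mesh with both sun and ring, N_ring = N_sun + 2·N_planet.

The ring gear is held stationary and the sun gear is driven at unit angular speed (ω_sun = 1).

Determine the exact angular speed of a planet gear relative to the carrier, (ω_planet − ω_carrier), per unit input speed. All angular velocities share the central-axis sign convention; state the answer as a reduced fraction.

-2923/2436

N_ring = 37 + 2·21 = 79
37(ω_s−ω_c) = −79(ω_r−ω_c),  ω_r=0, ω_s=1
37(1−ω_c) = −79(0−ω_c)  ⇒  116ω_c = 37  ⇒  ω_c = 37/116
sun–planet: 37·(1−37/116) = −21·(ω_p−ω_c)  ⇒  ω_p−ω_c = −(37/21)·(79/116) = -2923/2436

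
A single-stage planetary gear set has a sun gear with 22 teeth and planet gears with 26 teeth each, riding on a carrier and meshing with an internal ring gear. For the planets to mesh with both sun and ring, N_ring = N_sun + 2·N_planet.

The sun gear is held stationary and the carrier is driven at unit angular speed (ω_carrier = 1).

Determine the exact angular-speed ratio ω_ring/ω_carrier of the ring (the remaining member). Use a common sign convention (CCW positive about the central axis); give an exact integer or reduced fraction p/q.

48/37

N_ring = 22 + 2·26 = 74
22(ω_s−ω_c) = −74(ω_r−ω_c),  ω_s=0, ω_c=1
ω_r = 1 − (22/74)(0−1) = 48/37
ω_r/ω_c = 48/37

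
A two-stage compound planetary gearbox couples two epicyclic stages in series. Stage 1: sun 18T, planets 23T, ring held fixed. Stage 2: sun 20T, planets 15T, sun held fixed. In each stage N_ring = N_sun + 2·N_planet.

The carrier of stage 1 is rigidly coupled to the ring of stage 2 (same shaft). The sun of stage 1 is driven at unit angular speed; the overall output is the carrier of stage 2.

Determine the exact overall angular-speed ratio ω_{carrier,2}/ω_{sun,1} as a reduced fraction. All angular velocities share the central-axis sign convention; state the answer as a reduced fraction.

45/287

Stage 1: N_ring = 18 + 2·23 = 64
Stage 1: 18(ω_s−ω_c) = −64(ω_r−ω_c),  ω_r=0, ω_s=1
Stage 1: 18(1−ω_c) = −64(0−ω_c)  ⇒  82ω_c = 18  ⇒  ω_c = 9/41
  ⇒ ω_c¹/ω_s¹ = 9/41
Stage 2: N_ring = 20 + 2·15 = 50
Stage 2: 20(ω_s−ω_c) = −50(ω_r−ω_c),  ω_s=0, ω_r=1
Stage 2: 20(0−ω_c) = −50(1−ω_c)  ⇒  70ω_c = 50  ⇒  ω_c = 5/7
  ⇒ ω_c²/ω_r² = 5/7
Coupling ω_r² = ω_c¹ ⇒ overall = 9/41 × 5/7 = 45/287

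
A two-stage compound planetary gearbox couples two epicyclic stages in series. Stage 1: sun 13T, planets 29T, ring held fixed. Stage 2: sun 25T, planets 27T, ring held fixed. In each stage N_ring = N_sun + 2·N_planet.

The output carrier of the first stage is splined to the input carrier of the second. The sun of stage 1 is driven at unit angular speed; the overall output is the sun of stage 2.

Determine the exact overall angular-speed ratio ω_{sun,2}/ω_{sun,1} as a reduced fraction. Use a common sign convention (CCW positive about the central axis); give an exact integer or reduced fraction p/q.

338/525

Stage 1: N_ring = 13 + 2·29 = 71
Stage 1: 13(ω_s−ω_c) = −71(ω_r−ω_c),  ω_r=0, ω_s=1
Stage 1: 13(1−ω_c) = −71(0−ω_c)  ⇒  84ω_c = 13  ⇒  ω_c = 13/84
  ⇒ ω_c¹/ω_s¹ = 13/84
Stage 2: N_ring = 25 + 2·27 = 79
Stage 2: 25(ω_s−ω_c) = −79(ω_r−ω_c),  ω_r=0, ω_c=1
Stage 2: ω_s = 1 − (79/25)(0−1) = 104/25
  ⇒ ω_s²/ω_c² = 104/25
Coupling ω_c² = ω_c¹ ⇒ overall = 13/84 × 104/25 = 338/525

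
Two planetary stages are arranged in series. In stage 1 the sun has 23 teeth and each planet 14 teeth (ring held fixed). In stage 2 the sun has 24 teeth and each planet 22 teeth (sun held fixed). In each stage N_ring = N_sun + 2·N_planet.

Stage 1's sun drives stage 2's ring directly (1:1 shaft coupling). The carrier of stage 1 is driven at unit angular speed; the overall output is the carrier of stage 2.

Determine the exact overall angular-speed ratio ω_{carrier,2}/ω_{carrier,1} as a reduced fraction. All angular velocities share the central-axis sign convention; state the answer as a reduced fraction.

1258/529

Stage 1: N_ring = 23 + 2·14 = 51
Stage 1: 23(ω_s−ω_c) = −51(ω_r−ω_c),  ω_r=0, ω_c=1
Stage 1: ω_s = 1 − (51/23)(0−1) = 74/23
  ⇒ ω_s¹/ω_c¹ = 74/23
Stage 2: N_ring = 24 + 2·22 = 68
Stage 2: 24(ω_s−ω_c) = −68(ω_r−ω_c),  ω_s=0, ω_r=1
Stage 2: 24(0−ω_c) = −68(1−ω_c)  ⇒  92ω_c = 68  ⇒  ω_c = 17/23
  ⇒ ω_c²/ω_r² = 17/23
Coupling ω_r² = ω_s¹ ⇒ overall = 74/23 × 17/23 = 1258/529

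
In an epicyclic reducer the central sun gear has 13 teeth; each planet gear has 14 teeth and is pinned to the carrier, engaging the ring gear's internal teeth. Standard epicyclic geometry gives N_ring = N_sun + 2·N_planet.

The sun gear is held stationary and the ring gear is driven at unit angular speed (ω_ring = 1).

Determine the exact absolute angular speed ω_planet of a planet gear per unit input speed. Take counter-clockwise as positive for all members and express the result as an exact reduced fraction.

41/28

N_ring = 13 + 2·14 = 41
13(ω_s−ω_c) = −41(ω_r−ω_c),  ω_s=0, ω_r=1
13(0−ω_c) = −41(1−ω_c)  ⇒  54ω_c = 41  ⇒  ω_c = 41/54
sun–planet: 13·(0−41/54) = −14·(ω_p−ω_c)  ⇒  ω_p−ω_c = −(13/14)·(-41/54) = 533/756
ω_p = 41/54 + 533/756 = 41/28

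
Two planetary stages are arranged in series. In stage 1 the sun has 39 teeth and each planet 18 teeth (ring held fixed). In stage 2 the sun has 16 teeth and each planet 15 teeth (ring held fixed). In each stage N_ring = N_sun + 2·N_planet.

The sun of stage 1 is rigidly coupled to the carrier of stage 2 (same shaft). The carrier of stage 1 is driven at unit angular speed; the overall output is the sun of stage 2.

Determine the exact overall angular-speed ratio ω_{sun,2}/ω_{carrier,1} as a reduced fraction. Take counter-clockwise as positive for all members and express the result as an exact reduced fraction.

589/52

Stage 1: N_ring = 39 + 2·18 = 75
Stage 1: 39(ω_s−ω_c) = −75(ω_r−ω_c),  ω_r=0, ω_c=1
Stage 1: ω_s = 1 − (75/39)(0−1) = 38/13
  ⇒ ω_s¹/ω_c¹ = 38/13
Stage 2: N_ring = 16 + 2·15 = 46
Stage 2: 16(ω_s−ω_c) = −46(ω_r−ω_c),  ω_r=0, ω_c=1
Stage 2: ω_s = 1 − (46/16)(0−1) = 31/8
  ⇒ ω_s²/ω_c² = 31/8
Coupling ω_c² = ω_s¹ ⇒ overall = 38/13 × 31/8 = 589/52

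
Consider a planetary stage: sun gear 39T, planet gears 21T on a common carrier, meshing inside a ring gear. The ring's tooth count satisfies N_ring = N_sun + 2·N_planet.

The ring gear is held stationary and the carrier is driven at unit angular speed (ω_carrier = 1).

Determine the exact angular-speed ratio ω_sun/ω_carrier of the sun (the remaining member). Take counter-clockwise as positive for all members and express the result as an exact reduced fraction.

N_ring = 39 + 2·21 = 81
39(ω_s−ω_c) = −81(ω_r−ω_c),  ω_r=0, ω_c=1
ω_s = 1 − (81/39)(0−1) = 40/13
ω_s/ω_c = 40/13

40/13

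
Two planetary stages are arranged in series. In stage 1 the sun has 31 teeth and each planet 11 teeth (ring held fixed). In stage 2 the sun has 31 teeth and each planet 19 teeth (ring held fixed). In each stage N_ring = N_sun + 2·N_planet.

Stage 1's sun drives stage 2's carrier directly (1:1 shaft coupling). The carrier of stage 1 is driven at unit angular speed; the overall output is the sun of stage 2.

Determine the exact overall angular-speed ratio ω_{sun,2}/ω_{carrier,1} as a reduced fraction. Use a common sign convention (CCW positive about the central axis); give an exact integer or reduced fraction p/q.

Stage 1: N_ring = 31 + 2·11 = 53
Stage 1: 31(ω_s−ω_c) = −53(ω_r−ω_c),  ω_r=0, ω_c=1
Stage 1: ω_s = 1 − (53/31)(0−1) = 84/31
  ⇒ ω_s¹/ω_c¹ = 84/31
Stage 2: N_ring = 31 + 2·19 = 69
Stage 2: 31(ω_s−ω_c) = −69(ω_r−ω_c),  ω_r=0, ω_c=1
Stage 2: ω_s = 1 − (69/31)(0−1) = 100/31
  ⇒ ω_s²/ω_c² = 100/31
Coupling ω_c² = ω_s¹ ⇒ overall = 84/31 × 100/31 = 8400/961

8400/961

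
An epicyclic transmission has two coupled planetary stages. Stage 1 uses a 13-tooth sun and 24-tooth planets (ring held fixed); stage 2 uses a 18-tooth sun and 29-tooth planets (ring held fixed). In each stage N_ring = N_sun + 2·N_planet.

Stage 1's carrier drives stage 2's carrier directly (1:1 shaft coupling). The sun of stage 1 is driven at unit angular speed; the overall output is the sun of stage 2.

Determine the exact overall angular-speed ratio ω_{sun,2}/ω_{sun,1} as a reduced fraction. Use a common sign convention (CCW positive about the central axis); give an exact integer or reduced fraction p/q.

611/666

Stage 1: N_ring = 13 + 2·24 = 61
Stage 1: 13(ω_s−ω_c) = −61(ω_r−ω_c),  ω_r=0, ω_s=1
Stage 1: 13(1−ω_c) = −61(0−ω_c)  ⇒  74ω_c = 13  ⇒  ω_c = 13/74
  ⇒ ω_c¹/ω_s¹ = 13/74
Stage 2: N_ring = 18 + 2·29 = 76
Stage 2: 18(ω_s−ω_c) = −76(ω_r−ω_c),  ω_r=0, ω_c=1
Stage 2: ω_s = 1 − (76/18)(0−1) = 47/9
  ⇒ ω_s²/ω_c² = 47/9
Coupling ω_c² = ω_c¹ ⇒ overall = 13/74 × 47/9 = 611/666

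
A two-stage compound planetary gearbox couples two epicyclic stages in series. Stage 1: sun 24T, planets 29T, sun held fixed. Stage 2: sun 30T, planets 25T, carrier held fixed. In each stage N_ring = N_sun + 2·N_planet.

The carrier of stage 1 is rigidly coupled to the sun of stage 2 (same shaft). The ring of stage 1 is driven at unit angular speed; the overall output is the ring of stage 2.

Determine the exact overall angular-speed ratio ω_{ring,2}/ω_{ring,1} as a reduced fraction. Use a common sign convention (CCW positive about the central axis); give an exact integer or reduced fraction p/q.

-123/424

Stage 1: N_ring = 24 + 2·29 = 82
Stage 1: 24(ω_s−ω_c) = −82(ω_r−ω_c),  ω_s=0, ω_r=1
Stage 1: 24(0−ω_c) = −82(1−ω_c)  ⇒  106ω_c = 82  ⇒  ω_c = 41/53
  ⇒ ω_c¹/ω_r¹ = 41/53
Stage 2: N_ring = 30 + 2·25 = 80
Stage 2: 30(ω_s−ω_c) = −80(ω_r−ω_c),  ω_c=0, ω_s=1
Stage 2: ω_r = 0 − (30/80)(1−0) = -3/8
  ⇒ ω_r²/ω_s² = -3/8
Coupling ω_s² = ω_c¹ ⇒ overall = 41/53 × -3/8 = -123/424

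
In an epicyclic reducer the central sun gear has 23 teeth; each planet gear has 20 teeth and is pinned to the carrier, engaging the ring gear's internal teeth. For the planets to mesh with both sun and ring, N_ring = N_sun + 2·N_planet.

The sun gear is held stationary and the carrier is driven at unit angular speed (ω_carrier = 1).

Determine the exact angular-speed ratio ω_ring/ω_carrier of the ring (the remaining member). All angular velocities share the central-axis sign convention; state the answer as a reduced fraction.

86/63

N_ring = 23 + 2·20 = 63
23(ω_s−ω_c) = −63(ω_r−ω_c),  ω_s=0, ω_c=1
ω_r = 1 − (23/63)(0−1) = 86/63
ω_r/ω_c = 86/63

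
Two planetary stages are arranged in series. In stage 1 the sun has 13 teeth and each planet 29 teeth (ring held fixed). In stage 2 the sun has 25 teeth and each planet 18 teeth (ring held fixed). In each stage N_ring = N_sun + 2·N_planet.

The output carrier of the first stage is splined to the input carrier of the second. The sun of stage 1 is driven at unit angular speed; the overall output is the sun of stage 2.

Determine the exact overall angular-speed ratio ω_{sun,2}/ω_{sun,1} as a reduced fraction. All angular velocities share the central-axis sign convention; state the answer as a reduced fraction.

Stage 1: N_ring = 13 + 2·29 = 71
Stage 1: 13(ω_s−ω_c) = −71(ω_r−ω_c),  ω_r=0, ω_s=1
Stage 1: 13(1−ω_c) = −71(0−ω_c)  ⇒  84ω_c = 13  ⇒  ω_c = 13/84
  ⇒ ω_c¹/ω_s¹ = 13/84
Stage 2: N_ring = 25 + 2·18 = 61
Stage 2: 25(ω_s−ω_c) = −61(ω_r−ω_c),  ω_r=0, ω_c=1
Stage 2: ω_s = 1 − (61/25)(0−1) = 86/25
  ⇒ ω_s²/ω_c² = 86/25
Coupling ω_c² = ω_c¹ ⇒ overall = 13/84 × 86/25 = 559/1050

559/1050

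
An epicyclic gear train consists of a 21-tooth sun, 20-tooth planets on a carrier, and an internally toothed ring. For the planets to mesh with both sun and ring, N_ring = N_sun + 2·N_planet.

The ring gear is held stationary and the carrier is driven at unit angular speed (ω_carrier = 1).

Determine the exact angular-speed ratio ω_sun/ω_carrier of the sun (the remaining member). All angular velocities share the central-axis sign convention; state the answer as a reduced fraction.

82/21

N_ring = 21 + 2·20 = 61
21(ω_s−ω_c) = −61(ω_r−ω_c),  ω_r=0, ω_c=1
ω_s = 1 − (61/21)(0−1) = 82/21
ω_s/ω_c = 82/21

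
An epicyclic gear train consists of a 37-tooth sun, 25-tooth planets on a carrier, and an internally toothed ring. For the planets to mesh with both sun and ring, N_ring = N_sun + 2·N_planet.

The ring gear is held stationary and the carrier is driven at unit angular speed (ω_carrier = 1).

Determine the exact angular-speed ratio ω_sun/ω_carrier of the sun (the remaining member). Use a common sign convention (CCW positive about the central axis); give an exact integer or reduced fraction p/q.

124/37

N_ring = 37 + 2·25 = 87
37(ω_s−ω_c) = −87(ω_r−ω_c),  ω_r=0, ω_c=1
ω_s = 1 − (87/37)(0−1) = 124/37
ω_s/ω_c = 124/37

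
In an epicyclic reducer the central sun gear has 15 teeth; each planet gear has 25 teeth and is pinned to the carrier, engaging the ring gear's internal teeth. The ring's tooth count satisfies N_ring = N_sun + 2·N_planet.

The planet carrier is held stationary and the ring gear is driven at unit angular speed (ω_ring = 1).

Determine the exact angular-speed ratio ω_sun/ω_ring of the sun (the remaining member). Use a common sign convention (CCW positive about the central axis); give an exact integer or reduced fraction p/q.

-13/3

N_ring = 15 + 2·25 = 65
15(ω_s−ω_c) = −65(ω_r−ω_c),  ω_c=0, ω_r=1
ω_s = 0 − (65/15)(1−0) = -13/3
ω_s/ω_r = -13/3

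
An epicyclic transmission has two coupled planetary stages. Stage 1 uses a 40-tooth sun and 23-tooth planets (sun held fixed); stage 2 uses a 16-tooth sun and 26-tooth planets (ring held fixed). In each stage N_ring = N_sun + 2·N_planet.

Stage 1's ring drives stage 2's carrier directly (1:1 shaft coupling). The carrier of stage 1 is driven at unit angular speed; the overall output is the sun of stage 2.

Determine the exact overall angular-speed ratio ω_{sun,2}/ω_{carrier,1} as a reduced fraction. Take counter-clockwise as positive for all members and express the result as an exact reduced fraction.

1323/172

Stage 1: N_ring = 40 + 2·23 = 86
Stage 1: 40(ω_s−ω_c) = −86(ω_r−ω_c),  ω_s=0, ω_c=1
Stage 1: ω_r = 1 − (40/86)(0−1) = 63/43
  ⇒ ω_r¹/ω_c¹ = 63/43
Stage 2: N_ring = 16 + 2·26 = 68
Stage 2: 16(ω_s−ω_c) = −68(ω_r−ω_c),  ω_r=0, ω_c=1
Stage 2: ω_s = 1 − (68/16)(0−1) = 21/4
  ⇒ ω_s²/ω_c² = 21/4
Coupling ω_c² = ω_r¹ ⇒ overall = 63/43 × 21/4 = 1323/172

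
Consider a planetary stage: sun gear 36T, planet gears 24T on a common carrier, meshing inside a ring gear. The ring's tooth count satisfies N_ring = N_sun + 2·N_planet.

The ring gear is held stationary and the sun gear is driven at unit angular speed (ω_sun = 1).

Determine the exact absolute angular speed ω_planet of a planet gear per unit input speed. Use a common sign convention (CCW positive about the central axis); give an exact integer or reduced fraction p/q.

N_ring = 36 + 2·24 = 84
36(ω_s−ω_c) = −84(ω_r−ω_c),  ω_r=0, ω_s=1
36(1−ω_c) = −84(0−ω_c)  ⇒  120ω_c = 36  ⇒  ω_c = 3/10
sun–planet: 36·(1−3/10) = −24·(ω_p−ω_c)  ⇒  ω_p−ω_c = −(36/24)·(7/10) = -21/20
ω_p = 3/10 − 21/20 = -3/4

-3/4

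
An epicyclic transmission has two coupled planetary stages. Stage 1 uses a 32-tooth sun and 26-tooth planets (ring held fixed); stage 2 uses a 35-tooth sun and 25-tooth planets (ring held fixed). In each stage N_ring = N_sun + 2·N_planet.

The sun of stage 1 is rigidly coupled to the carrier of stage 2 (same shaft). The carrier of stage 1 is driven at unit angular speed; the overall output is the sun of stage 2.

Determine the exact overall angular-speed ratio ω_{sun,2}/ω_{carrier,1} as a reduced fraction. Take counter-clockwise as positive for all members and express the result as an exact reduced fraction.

Stage 1: N_ring = 32 + 2·26 = 84
Stage 1: 32(ω_s−ω_c) = −84(ω_r−ω_c),  ω_r=0, ω_c=1
Stage 1: ω_s = 1 − (84/32)(0−1) = 29/8
  ⇒ ω_s¹/ω_c¹ = 29/8
Stage 2: N_ring = 35 + 2·25 = 85
Stage 2: 35(ω_s−ω_c) = −85(ω_r−ω_c),  ω_r=0, ω_c=1
Stage 2: ω_s = 1 − (85/35)(0−1) = 24/7
  ⇒ ω_s²/ω_c² = 24/7
Coupling ω_c² = ω_s¹ ⇒ overall = 29/8 × 24/7 = 87/7

87/7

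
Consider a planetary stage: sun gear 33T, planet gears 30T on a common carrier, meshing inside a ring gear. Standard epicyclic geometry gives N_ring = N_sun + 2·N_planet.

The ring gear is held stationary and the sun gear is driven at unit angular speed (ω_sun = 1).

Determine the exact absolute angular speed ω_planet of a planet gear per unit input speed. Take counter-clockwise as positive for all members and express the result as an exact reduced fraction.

-11/20

N_ring = 33 + 2·30 = 93
33(ω_s−ω_c) = −93(ω_r−ω_c),  ω_r=0, ω_s=1
33(1−ω_c) = −93(0−ω_c)  ⇒  126ω_c = 33  ⇒  ω_c = 11/42
sun–planet: 33·(1−11/42) = −30·(ω_p−ω_c)  ⇒  ω_p−ω_c = −(33/30)·(31/42) = -341/420
ω_p = 11/42 − 341/420 = -11/20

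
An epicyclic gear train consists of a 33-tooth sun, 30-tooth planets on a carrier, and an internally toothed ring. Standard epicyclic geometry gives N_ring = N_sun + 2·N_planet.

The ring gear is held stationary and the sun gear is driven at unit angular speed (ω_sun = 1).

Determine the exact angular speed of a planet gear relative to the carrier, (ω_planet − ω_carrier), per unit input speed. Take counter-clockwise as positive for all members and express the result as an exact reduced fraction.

N_ring = 33 + 2·30 = 93
33(ω_s−ω_c) = −93(ω_r−ω_c),  ω_r=0, ω_s=1
33(1−ω_c) = −93(0−ω_c)  ⇒  126ω_c = 33  ⇒  ω_c = 11/42
sun–planet: 33·(1−11/42) = −30·(ω_p−ω_c)  ⇒  ω_p−ω_c = −(33/30)·(31/42) = -341/420

-341/420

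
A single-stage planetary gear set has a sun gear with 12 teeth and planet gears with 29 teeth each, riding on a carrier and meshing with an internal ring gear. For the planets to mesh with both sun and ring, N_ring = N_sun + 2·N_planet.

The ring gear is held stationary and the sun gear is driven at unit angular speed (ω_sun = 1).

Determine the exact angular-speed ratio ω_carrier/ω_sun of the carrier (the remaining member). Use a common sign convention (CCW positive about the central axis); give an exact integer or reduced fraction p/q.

6/41

N_ring = 12 + 2·29 = 70
12(ω_s−ω_c) = −70(ω_r−ω_c),  ω_r=0, ω_s=1
12(1−ω_c) = −70(0−ω_c)  ⇒  82ω_c = 12  ⇒  ω_c = 6/41
ω_c/ω_s = 6/41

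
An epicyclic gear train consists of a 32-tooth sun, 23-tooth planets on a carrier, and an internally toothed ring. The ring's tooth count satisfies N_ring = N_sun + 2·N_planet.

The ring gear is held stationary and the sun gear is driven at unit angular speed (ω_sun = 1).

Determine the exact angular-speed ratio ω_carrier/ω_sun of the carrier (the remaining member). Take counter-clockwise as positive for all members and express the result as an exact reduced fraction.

N_ring = 32 + 2·23 = 78
32(ω_s−ω_c) = −78(ω_r−ω_c),  ω_r=0, ω_s=1
32(1−ω_c) = −78(0−ω_c)  ⇒  110ω_c = 32  ⇒  ω_c = 16/55
ω_c/ω_s = 16/55

16/55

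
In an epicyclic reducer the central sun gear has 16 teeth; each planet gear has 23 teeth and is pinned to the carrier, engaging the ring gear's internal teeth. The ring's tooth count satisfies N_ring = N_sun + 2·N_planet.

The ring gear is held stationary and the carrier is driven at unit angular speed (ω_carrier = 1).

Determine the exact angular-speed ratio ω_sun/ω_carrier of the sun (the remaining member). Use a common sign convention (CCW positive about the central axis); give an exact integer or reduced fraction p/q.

N_ring = 16 + 2·23 = 62
16(ω_s−ω_c) = −62(ω_r−ω_c),  ω_r=0, ω_c=1
ω_s = 1 − (62/16)(0−1) = 39/8
ω_s/ω_c = 39/8

39/8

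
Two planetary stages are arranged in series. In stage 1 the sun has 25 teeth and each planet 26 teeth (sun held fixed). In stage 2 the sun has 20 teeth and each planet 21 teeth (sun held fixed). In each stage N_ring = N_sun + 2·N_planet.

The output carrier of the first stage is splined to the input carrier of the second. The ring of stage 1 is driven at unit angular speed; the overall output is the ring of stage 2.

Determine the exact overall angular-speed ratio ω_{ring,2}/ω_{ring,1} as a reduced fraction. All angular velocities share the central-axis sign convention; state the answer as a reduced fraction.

Stage 1: N_ring = 25 + 2·26 = 77
Stage 1: 25(ω_s−ω_c) = −77(ω_r−ω_c),  ω_s=0, ω_r=1
Stage 1: 25(0−ω_c) = −77(1−ω_c)  ⇒  102ω_c = 77  ⇒  ω_c = 77/102
  ⇒ ω_c¹/ω_r¹ = 77/102
Stage 2: N_ring = 20 + 2·21 = 62
Stage 2: 20(ω_s−ω_c) = −62(ω_r−ω_c),  ω_s=0, ω_c=1
Stage 2: ω_r = 1 − (20/62)(0−1) = 41/31
  ⇒ ω_r²/ω_c² = 41/31
Coupling ω_c² = ω_c¹ ⇒ overall = 77/102 × 41/31 = 3157/3162

3157/3162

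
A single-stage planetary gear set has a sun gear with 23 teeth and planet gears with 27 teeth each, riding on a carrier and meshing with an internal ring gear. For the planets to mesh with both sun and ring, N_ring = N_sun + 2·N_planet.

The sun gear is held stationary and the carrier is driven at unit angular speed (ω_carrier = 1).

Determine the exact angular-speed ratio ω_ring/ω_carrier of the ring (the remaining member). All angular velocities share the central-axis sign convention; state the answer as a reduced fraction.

N_ring = 23 + 2·27 = 77
23(ω_s−ω_c) = −77(ω_r−ω_c),  ω_s=0, ω_c=1
ω_r = 1 − (23/77)(0−1) = 100/77
ω_r/ω_c = 100/77

100/77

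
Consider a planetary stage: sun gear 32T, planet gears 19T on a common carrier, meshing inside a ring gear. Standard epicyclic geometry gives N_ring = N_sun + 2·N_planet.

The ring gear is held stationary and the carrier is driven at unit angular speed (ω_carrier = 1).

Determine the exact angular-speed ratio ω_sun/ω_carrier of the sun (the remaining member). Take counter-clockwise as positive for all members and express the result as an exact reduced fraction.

N_ring = 32 + 2·19 = 70
32(ω_s−ω_c) = −70(ω_r−ω_c),  ω_r=0, ω_c=1
ω_s = 1 − (70/32)(0−1) = 51/16
ω_s/ω_c = 51/16

51/16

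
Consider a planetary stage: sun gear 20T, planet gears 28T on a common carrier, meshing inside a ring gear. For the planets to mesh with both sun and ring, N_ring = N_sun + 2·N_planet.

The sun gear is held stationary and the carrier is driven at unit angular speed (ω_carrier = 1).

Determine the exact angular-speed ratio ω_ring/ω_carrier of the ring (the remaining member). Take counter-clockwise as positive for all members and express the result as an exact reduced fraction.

24/19

N_ring = 20 + 2·28 = 76
20(ω_s−ω_c) = −76(ω_r−ω_c),  ω_s=0, ω_c=1
ω_r = 1 − (20/76)(0−1) = 24/19
ω_r/ω_c = 24/19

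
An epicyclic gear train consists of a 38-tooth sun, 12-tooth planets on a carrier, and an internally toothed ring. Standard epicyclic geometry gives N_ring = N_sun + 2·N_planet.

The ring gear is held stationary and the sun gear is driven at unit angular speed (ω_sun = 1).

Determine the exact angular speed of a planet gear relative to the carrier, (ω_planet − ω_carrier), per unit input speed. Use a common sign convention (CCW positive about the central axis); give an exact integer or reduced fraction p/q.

-589/300

N_ring = 38 + 2·12 = 62
38(ω_s−ω_c) = −62(ω_r−ω_c),  ω_r=0, ω_s=1
38(1−ω_c) = −62(0−ω_c)  ⇒  100ω_c = 38  ⇒  ω_c = 19/50
sun–planet: 38·(1−19/50) = −12·(ω_p−ω_c)  ⇒  ω_p−ω_c = −(38/12)·(31/50) = -589/300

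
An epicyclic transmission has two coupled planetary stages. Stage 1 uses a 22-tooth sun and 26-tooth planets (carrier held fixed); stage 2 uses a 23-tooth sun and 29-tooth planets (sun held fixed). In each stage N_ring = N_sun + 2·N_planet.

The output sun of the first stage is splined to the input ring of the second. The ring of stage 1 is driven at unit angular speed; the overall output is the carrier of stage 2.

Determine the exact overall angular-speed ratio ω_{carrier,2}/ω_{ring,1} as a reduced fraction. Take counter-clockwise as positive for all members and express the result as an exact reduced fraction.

Stage 1: N_ring = 22 + 2·26 = 74
Stage 1: 22(ω_s−ω_c) = −74(ω_r−ω_c),  ω_c=0, ω_r=1
Stage 1: ω_s = 0 − (74/22)(1−0) = -37/11
  ⇒ ω_s¹/ω_r¹ = -37/11
Stage 2: N_ring = 23 + 2·29 = 81
Stage 2: 23(ω_s−ω_c) = −81(ω_r−ω_c),  ω_s=0, ω_r=1
Stage 2: 23(0−ω_c) = −81(1−ω_c)  ⇒  104ω_c = 81  ⇒  ω_c = 81/104
  ⇒ ω_c²/ω_r² = 81/104
Coupling ω_r² = ω_s¹ ⇒ overall = -37/11 × 81/104 = -2997/1144

-2997/1144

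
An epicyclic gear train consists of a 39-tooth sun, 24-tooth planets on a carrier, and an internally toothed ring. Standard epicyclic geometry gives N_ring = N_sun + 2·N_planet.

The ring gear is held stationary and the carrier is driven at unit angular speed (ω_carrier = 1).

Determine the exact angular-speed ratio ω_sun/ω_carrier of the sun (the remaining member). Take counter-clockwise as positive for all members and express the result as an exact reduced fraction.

42/13

N_ring = 39 + 2·24 = 87
39(ω_s−ω_c) = −87(ω_r−ω_c),  ω_r=0, ω_c=1
ω_s = 1 − (87/39)(0−1) = 42/13
ω_s/ω_c = 42/13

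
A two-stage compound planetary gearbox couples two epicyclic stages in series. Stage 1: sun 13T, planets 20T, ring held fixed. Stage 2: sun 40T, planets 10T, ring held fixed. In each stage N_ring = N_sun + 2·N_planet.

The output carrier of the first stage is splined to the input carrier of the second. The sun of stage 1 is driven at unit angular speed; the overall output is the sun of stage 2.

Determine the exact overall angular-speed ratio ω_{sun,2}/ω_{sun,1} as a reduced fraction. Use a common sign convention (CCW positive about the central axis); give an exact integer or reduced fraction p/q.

65/132

Stage 1: N_ring = 13 + 2·20 = 53
Stage 1: 13(ω_s−ω_c) = −53(ω_r−ω_c),  ω_r=0, ω_s=1
Stage 1: 13(1−ω_c) = −53(0−ω_c)  ⇒  66ω_c = 13  ⇒  ω_c = 13/66
  ⇒ ω_c¹/ω_s¹ = 13/66
Stage 2: N_ring = 40 + 2·10 = 60
Stage 2: 40(ω_s−ω_c) = −60(ω_r−ω_c),  ω_r=0, ω_c=1
Stage 2: ω_s = 1 − (60/40)(0−1) = 5/2
  ⇒ ω_s²/ω_c² = 5/2
Coupling ω_c² = ω_c¹ ⇒ overall = 13/66 × 5/2 = 65/132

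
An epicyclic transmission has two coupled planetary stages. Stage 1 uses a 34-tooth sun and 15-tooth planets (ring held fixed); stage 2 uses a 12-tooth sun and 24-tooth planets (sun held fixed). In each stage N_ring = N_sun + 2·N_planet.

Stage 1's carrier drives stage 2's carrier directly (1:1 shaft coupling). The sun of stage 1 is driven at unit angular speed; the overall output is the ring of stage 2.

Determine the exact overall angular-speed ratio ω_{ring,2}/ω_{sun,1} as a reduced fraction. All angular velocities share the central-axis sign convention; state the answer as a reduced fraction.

Stage 1: N_ring = 34 + 2·15 = 64
Stage 1: 34(ω_s−ω_c) = −64(ω_r−ω_c),  ω_r=0, ω_s=1
Stage 1: 34(1−ω_c) = −64(0−ω_c)  ⇒  98ω_c = 34  ⇒  ω_c = 17/49
  ⇒ ω_c¹/ω_s¹ = 17/49
Stage 2: N_ring = 12 + 2·24 = 60
Stage 2: 12(ω_s−ω_c) = −60(ω_r−ω_c),  ω_s=0, ω_c=1
Stage 2: ω_r = 1 − (12/60)(0−1) = 6/5
  ⇒ ω_r²/ω_c² = 6/5
Coupling ω_c² = ω_c¹ ⇒ overall = 17/49 × 6/5 = 102/245

102/245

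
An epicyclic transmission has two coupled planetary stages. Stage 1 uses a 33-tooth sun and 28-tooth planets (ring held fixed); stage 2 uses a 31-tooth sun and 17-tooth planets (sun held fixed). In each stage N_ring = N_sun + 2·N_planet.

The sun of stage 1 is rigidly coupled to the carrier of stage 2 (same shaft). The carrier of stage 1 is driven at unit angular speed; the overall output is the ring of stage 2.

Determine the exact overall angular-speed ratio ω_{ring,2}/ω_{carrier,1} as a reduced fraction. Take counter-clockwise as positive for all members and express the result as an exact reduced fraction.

Stage 1: N_ring = 33 + 2·28 = 89
Stage 1: 33(ω_s−ω_c) = −89(ω_r−ω_c),  ω_r=0, ω_c=1
Stage 1: ω_s = 1 − (89/33)(0−1) = 122/33
  ⇒ ω_s¹/ω_c¹ = 122/33
Stage 2: N_ring = 31 + 2·17 = 65
Stage 2: 31(ω_s−ω_c) = −65(ω_r−ω_c),  ω_s=0, ω_c=1
Stage 2: ω_r = 1 − (31/65)(0−1) = 96/65
  ⇒ ω_r²/ω_c² = 96/65
Coupling ω_c² = ω_s¹ ⇒ overall = 122/33 × 96/65 = 3904/715

3904/715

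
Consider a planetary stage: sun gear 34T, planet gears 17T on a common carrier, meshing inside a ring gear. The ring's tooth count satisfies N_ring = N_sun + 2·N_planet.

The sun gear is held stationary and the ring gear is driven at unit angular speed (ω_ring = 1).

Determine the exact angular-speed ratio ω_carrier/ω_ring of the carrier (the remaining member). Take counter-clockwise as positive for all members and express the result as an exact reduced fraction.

2/3

N_ring = 34 + 2·17 = 68
34(ω_s−ω_c) = −68(ω_r−ω_c),  ω_s=0, ω_r=1
34(0−ω_c) = −68(1−ω_c)  ⇒  102ω_c = 68  ⇒  ω_c = 2/3
ω_c/ω_r = 2/3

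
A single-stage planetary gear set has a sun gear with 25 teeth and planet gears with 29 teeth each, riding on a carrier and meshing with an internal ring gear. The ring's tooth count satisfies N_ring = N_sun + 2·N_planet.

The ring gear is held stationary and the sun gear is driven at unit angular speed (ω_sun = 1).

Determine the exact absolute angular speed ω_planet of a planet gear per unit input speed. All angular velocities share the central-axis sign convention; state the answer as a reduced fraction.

-25/58

N_ring = 25 + 2·29 = 83
25(ω_s−ω_c) = −83(ω_r−ω_c),  ω_r=0, ω_s=1
25(1−ω_c) = −83(0−ω_c)  ⇒  108ω_c = 25  ⇒  ω_c = 25/108
sun–planet: 25·(1−25/108) = −29·(ω_p−ω_c)  ⇒  ω_p−ω_c = −(25/29)·(83/108) = -2075/3132
ω_p = 25/108 − 2075/3132 = -25/58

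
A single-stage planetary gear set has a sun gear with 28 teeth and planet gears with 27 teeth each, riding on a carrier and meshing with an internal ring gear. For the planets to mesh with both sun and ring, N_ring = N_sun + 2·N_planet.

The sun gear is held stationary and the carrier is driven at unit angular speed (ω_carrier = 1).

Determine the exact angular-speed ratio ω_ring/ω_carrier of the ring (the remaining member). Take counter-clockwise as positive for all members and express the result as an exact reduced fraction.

N_ring = 28 + 2·27 = 82
28(ω_s−ω_c) = −82(ω_r−ω_c),  ω_s=0, ω_c=1
ω_r = 1 − (28/82)(0−1) = 55/41
ω_r/ω_c = 55/41

55/41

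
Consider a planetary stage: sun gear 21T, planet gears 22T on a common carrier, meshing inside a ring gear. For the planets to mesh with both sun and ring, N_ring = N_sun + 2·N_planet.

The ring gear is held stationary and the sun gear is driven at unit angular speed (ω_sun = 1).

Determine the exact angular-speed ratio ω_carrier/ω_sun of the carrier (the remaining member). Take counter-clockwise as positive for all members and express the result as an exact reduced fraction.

N_ring = 21 + 2·22 = 65
21(ω_s−ω_c) = −65(ω_r−ω_c),  ω_r=0, ω_s=1
21(1−ω_c) = −65(0−ω_c)  ⇒  86ω_c = 21  ⇒  ω_c = 21/86
ω_c/ω_s = 21/86

21/86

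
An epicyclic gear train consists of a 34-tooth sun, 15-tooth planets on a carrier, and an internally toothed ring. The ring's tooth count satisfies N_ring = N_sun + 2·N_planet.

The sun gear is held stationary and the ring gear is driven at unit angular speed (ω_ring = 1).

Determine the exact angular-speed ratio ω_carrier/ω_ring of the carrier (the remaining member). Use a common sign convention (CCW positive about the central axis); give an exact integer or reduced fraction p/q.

32/49

N_ring = 34 + 2·15 = 64
34(ω_s−ω_c) = −64(ω_r−ω_c),  ω_s=0, ω_r=1
34(0−ω_c) = −64(1−ω_c)  ⇒  98ω_c = 64  ⇒  ω_c = 32/49
ω_c/ω_r = 32/49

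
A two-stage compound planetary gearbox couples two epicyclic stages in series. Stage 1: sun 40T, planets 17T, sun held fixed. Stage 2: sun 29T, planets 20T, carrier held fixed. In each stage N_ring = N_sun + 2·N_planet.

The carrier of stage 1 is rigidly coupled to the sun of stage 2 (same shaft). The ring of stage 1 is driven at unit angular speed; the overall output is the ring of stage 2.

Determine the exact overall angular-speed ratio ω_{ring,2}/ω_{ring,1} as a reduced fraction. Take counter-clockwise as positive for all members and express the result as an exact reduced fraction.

-1073/3933

Stage 1: N_ring = 40 + 2·17 = 74
Stage 1: 40(ω_s−ω_c) = −74(ω_r−ω_c),  ω_s=0, ω_r=1
Stage 1: 40(0−ω_c) = −74(1−ω_c)  ⇒  114ω_c = 74  ⇒  ω_c = 37/57
  ⇒ ω_c¹/ω_r¹ = 37/57
Stage 2: N_ring = 29 + 2·20 = 69
Stage 2: 29(ω_s−ω_c) = −69(ω_r−ω_c),  ω_c=0, ω_s=1
Stage 2: ω_r = 0 − (29/69)(1−0) = -29/69
  ⇒ ω_r²/ω_s² = -29/69
Coupling ω_s² = ω_c¹ ⇒ overall = 37/57 × -29/69 = -1073/3933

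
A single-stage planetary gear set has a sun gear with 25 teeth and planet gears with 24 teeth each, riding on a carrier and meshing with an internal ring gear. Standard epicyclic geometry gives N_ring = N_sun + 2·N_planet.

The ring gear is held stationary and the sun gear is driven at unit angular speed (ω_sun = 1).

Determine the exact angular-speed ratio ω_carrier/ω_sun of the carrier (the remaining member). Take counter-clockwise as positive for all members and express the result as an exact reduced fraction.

N_ring = 25 + 2·24 = 73
25(ω_s−ω_c) = −73(ω_r−ω_c),  ω_r=0, ω_s=1
25(1−ω_c) = −73(0−ω_c)  ⇒  98ω_c = 25  ⇒  ω_c = 25/98
ω_c/ω_s = 25/98

25/98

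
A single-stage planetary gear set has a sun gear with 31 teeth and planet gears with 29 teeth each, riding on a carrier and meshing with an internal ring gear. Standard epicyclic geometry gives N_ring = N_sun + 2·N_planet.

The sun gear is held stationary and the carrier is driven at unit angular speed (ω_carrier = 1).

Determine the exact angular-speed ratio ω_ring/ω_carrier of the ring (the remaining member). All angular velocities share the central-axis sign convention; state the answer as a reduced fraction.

120/89

N_ring = 31 + 2·29 = 89
31(ω_s−ω_c) = −89(ω_r−ω_c),  ω_s=0, ω_c=1
ω_r = 1 − (31/89)(0−1) = 120/89
ω_r/ω_c = 120/89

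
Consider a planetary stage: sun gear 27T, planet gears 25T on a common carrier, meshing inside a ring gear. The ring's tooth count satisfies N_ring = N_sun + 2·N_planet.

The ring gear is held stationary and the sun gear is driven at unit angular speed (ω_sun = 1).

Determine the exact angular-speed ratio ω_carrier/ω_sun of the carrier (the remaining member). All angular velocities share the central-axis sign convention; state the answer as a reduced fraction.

27/104

N_ring = 27 + 2·25 = 77
27(ω_s−ω_c) = −77(ω_r−ω_c),  ω_r=0, ω_s=1
27(1−ω_c) = −77(0−ω_c)  ⇒  104ω_c = 27  ⇒  ω_c = 27/104
ω_c/ω_s = 27/104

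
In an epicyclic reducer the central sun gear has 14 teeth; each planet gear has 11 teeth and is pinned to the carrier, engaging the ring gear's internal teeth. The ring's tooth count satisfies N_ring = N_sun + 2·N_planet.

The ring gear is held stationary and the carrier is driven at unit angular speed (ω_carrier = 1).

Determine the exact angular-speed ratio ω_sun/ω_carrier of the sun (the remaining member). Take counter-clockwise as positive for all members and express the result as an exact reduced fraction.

25/7

N_ring = 14 + 2·11 = 36
14(ω_s−ω_c) = −36(ω_r−ω_c),  ω_r=0, ω_c=1
ω_s = 1 − (36/14)(0−1) = 25/7
ω_s/ω_c = 25/7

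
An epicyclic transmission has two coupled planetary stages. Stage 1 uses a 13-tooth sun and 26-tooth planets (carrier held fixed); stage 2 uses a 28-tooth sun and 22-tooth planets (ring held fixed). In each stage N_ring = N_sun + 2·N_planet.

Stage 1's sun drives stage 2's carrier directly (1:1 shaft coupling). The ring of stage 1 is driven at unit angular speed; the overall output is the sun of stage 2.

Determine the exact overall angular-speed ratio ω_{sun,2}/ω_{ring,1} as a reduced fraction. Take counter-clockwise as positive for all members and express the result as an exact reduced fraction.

Stage 1: N_ring = 13 + 2·26 = 65
Stage 1: 13(ω_s−ω_c) = −65(ω_r−ω_c),  ω_c=0, ω_r=1
Stage 1: ω_s = 0 − (65/13)(1−0) = -5
  ⇒ ω_s¹/ω_r¹ = -5
Stage 2: N_ring = 28 + 2·22 = 72
Stage 2: 28(ω_s−ω_c) = −72(ω_r−ω_c),  ω_r=0, ω_c=1
Stage 2: ω_s = 1 − (72/28)(0−1) = 25/7
  ⇒ ω_s²/ω_c² = 25/7
Coupling ω_c² = ω_s¹ ⇒ overall = -5 × 25/7 = -125/7

-125/7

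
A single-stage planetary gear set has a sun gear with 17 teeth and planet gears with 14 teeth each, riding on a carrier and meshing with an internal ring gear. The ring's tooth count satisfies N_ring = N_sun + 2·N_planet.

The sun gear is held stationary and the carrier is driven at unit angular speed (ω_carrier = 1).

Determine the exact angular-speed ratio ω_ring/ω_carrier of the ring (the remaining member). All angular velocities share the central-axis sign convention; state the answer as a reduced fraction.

62/45

N_ring = 17 + 2·14 = 45
17(ω_s−ω_c) = −45(ω_r−ω_c),  ω_s=0, ω_c=1
ω_r = 1 − (17/45)(0−1) = 62/45
ω_r/ω_c = 62/45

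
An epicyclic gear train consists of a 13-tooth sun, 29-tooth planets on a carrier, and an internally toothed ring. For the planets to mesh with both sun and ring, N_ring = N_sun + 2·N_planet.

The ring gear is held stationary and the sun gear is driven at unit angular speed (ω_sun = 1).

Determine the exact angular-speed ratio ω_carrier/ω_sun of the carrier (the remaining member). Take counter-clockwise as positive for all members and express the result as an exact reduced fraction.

N_ring = 13 + 2·29 = 71
13(ω_s−ω_c) = −71(ω_r−ω_c),  ω_r=0, ω_s=1
13(1−ω_c) = −71(0−ω_c)  ⇒  84ω_c = 13  ⇒  ω_c = 13/84
ω_c/ω_s = 13/84

13/84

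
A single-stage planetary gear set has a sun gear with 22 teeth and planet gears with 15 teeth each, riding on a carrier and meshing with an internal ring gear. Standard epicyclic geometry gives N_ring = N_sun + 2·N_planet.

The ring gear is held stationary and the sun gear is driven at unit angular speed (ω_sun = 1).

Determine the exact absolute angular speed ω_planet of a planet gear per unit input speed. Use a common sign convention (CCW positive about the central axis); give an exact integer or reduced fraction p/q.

-11/15

N_ring = 22 + 2·15 = 52
22(ω_s−ω_c) = −52(ω_r−ω_c),  ω_r=0, ω_s=1
22(1−ω_c) = −52(0−ω_c)  ⇒  74ω_c = 22  ⇒  ω_c = 11/37
sun–planet: 22·(1−11/37) = −15·(ω_p−ω_c)  ⇒  ω_p−ω_c = −(22/15)·(26/37) = -572/555
ω_p = 11/37 − 572/555 = -11/15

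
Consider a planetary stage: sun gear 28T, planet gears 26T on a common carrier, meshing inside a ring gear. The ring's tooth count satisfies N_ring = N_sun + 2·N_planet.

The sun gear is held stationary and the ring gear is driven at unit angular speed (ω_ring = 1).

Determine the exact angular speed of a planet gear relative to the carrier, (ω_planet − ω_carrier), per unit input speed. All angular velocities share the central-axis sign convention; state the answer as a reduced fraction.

N_ring = 28 + 2·26 = 80
28(ω_s−ω_c) = −80(ω_r−ω_c),  ω_s=0, ω_r=1
28(0−ω_c) = −80(1−ω_c)  ⇒  108ω_c = 80  ⇒  ω_c = 20/27
sun–planet: 28·(0−20/27) = −26·(ω_p−ω_c)  ⇒  ω_p−ω_c = −(28/26)·(-20/27) = 280/351

280/351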